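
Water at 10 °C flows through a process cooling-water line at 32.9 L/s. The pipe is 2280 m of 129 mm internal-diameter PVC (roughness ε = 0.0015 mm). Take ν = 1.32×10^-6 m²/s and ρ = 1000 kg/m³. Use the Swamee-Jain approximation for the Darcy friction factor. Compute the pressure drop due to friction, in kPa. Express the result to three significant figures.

Δp ≈ 842 kPa

V = 4Q/(πD²) = 4·0.0329/(π·0.129²) = 2.517 m/s
Re = VD/ν = 2.517·0.129/1.32×10^-6 = 2.46×10^5 → turbulent
ε/D = 0.0015/129 = 1.16×10^-5
Swamee-Jain: f = 0.01505
h_f = f(L/D)V²/(2g) = 0.01505·(2280/0.129)·2.517²/(2·9.81) = 85.88 m
Δp = ρg·h_f = 1000·9.81·85.88 = 842.5 kPa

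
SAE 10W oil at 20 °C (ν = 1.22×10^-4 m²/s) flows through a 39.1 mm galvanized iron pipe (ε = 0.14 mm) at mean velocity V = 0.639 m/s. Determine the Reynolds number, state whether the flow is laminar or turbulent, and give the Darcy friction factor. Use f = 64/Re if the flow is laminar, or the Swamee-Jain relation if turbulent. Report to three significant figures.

Re = VD/ν = 0.6390·0.0391/1.22×10^-4 = 205
Re < 2300 → laminar → f = 64/Re = 0.3125

Re ≈ 205; laminar; f = 64/Re ≈ 0.313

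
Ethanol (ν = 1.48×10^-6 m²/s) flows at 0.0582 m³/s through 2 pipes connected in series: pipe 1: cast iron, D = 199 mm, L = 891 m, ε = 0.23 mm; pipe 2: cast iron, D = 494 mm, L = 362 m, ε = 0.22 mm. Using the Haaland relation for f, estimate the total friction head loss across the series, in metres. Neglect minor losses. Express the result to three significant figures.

Pipe 1: V = 1.871 m/s, Re = 2.52×10^5, ε/D = 0.00116, f = 0.02130, h_1 = f(L/D)V²/2g = 17.02 m
Pipe 2: V = 0.3037 m/s, Re = 1.01×10^5, ε/D = 4.45×10^-4, f = 0.01980, h_2 = f(L/D)V²/2g = 0.06819 m
Series → Q common, losses add: H = Σh = 17.09 m

H ≈ 17.1 m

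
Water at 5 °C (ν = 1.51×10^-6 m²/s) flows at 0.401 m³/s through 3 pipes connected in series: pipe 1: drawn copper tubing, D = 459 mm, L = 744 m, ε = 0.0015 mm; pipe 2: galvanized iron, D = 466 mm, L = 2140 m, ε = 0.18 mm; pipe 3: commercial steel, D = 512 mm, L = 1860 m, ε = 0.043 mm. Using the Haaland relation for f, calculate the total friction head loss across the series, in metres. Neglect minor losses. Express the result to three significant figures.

Pipe 1: V = 2.423 m/s, Re = 7.37×10^5, ε/D = 3.27×10^-6, f = 0.01225, h_1 = f(L/D)V²/2g = 5.943 m
Pipe 2: V = 2.351 m/s, Re = 7.26×10^5, ε/D = 3.86×10^-4, f = 0.01652, h_2 = f(L/D)V²/2g = 21.37 m
Pipe 3: V = 1.948 m/s, Re = 6.60×10^5, ε/D = 8.40×10^-5, f = 0.01363, h_3 = f(L/D)V²/2g = 9.575 m
Series → Q common, losses add: H = Σh = 36.89 m

H ≈ 36.9 m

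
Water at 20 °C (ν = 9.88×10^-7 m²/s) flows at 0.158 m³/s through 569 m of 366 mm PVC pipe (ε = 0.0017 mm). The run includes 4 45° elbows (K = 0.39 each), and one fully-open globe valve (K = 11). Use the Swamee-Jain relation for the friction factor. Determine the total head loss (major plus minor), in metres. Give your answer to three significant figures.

H_L ≈ 3.75 m

V = 4Q/(πD²) = 1.502 m/s; V²/2g = 0.1150 m
Re = 5.56×10^5, ε/D = 4.64×10^-6 → f = 0.01292 (Swamee-Jain)
Major: h_f = f(L/D)·V²/2g = 0.01292·1555·0.1150 = 2.310 m
Minor: ΣK = 12.6; h_m = ΣK·V²/2g = 1.444 m
Total H_L = 2.310 + 1.444 = 3.754 m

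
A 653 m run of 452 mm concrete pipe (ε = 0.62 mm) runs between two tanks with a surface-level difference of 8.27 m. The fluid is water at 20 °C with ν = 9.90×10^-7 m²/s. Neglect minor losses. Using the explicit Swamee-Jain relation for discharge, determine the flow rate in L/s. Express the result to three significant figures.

Swamee-Jain (Type II): Q = -0.965·√(gD⁵h_f/L)·ln[ε/(3.7D) + √(3.17ν²L/(gD³h_f))]
√(gD⁵h_f/L) = √(9.81·0.452⁵·8.27/653) = 0.04841
ε/(3.7D) = 3.71×10^-4; √(3.17ν²L/(gD³h_f)) = 1.65×10^-5
Q = -0.965·0.04841·ln(3.872×10^-4) = 0.3671 m³/s
Check: V = 2.29 m/s, Re = 1.04×10^6, f = 0.02155, h_f = 8.30 m ≈ 8.27 m ✓

Q ≈ 367 L/s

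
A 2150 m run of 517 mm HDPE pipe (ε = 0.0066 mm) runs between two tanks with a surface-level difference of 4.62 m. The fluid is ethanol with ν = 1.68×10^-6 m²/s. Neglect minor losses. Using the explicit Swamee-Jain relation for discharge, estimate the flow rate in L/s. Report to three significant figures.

Q ≈ 262 L/s

Swamee-Jain (Type II): Q = -0.965·√(gD⁵h_f/L)·ln[ε/(3.7D) + √(3.17ν²L/(gD³h_f))]
√(gD⁵h_f/L) = √(9.81·0.517⁵·4.62/2150) = 0.02790
ε/(3.7D) = 3.45×10^-6; √(3.17ν²L/(gD³h_f)) = 5.54×10^-5
Q = -0.965·0.02790·ln(5.887×10^-5) = 0.2623 m³/s
Check: V = 1.25 m/s, Re = 3.84×10^5, f = 0.01390, h_f = 4.60 m ≈ 4.62 m ✓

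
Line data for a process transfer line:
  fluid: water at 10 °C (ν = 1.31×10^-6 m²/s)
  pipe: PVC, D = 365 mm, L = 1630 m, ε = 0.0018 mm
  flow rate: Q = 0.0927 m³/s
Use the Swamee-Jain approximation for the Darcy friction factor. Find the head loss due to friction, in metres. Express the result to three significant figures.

h_f ≈ 2.67 m

V = 4Q/(πD²) = 4·0.0927/(π·0.365²) = 0.8859 m/s
Re = VD/ν = 0.8859·0.365/1.31×10^-6 = 2.47×10^5 → turbulent
ε/D = 0.0018/365 = 4.93×10^-6
Swamee-Jain: f = 0.01497
h_f = f(L/D)V²/(2g) = 0.01497·(1630/0.365)·0.8859²/(2·9.81) = 2.674 m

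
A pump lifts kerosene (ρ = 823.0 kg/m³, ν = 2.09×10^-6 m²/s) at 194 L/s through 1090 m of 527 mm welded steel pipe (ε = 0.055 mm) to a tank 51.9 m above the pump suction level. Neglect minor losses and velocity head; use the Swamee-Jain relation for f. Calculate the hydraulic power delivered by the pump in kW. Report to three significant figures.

V = 4Q/(πD²) = 0.8894 m/s; Re = 2.24×10^5; ε/D = 1.04×10^-4; f = 0.01614
h_f = f(L/D)V²/2g = 1.346 m
Total head H = z + h_f = 51.9 + 1.346 = 53.25 m
P_hyd = ρgQH = 823.0·9.81·0.194·53.25 = 83.40 kW

P_hyd ≈ 83.4 kW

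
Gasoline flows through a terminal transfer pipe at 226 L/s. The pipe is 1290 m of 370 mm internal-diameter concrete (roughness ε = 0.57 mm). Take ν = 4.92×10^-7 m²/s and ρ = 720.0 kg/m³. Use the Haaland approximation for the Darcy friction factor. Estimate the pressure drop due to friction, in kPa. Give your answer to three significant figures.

V = 4Q/(πD²) = 4·0.226/(π·0.370²) = 2.102 m/s
Re = VD/ν = 2.102·0.370/4.92×10^-7 = 1.58×10^6 → turbulent
ε/D = 0.57/370 = 0.00154
Haaland: f = 0.02204
h_f = f(L/D)V²/(2g) = 0.02204·(1290/0.370)·2.102²/(2·9.81) = 17.31 m
Δp = ρg·h_f = 720.0·9.81·17.31 = 122.2 kPa

Δp ≈ 122 kPa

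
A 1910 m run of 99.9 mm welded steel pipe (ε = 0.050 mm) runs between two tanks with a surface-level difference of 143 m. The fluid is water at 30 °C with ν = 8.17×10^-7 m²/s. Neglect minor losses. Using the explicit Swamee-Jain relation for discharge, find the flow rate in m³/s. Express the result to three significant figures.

Swamee-Jain (Type II): Q = -0.965·√(gD⁵h_f/L)·ln[ε/(3.7D) + √(3.17ν²L/(gD³h_f))]
√(gD⁵h_f/L) = √(9.81·0.0999⁵·143/1910) = 0.002703
ε/(3.7D) = 1.35×10^-4; √(3.17ν²L/(gD³h_f)) = 5.38×10^-5
Q = -0.965·0.002703·ln(1.890×10^-4) = 0.02237 m³/s
Check: V = 2.85 m/s, Re = 3.49×10^5, f = 0.01815, h_f = 144 m ≈ 143 m ✓

Q ≈ 0.0224 m³/s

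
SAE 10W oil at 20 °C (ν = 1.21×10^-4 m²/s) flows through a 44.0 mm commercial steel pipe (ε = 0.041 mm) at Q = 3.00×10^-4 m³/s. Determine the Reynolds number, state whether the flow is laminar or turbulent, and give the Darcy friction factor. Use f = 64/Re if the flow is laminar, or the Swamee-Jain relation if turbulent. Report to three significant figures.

V = 4Q/(πD²) = 0.1973 m/s
Re = VD/ν = 0.1973·0.0440/1.21×10^-4 = 71.7
Re < 2300 → laminar → f = 64/Re = 0.8920

Re ≈ 71.7; laminar; f = 64/Re ≈ 0.892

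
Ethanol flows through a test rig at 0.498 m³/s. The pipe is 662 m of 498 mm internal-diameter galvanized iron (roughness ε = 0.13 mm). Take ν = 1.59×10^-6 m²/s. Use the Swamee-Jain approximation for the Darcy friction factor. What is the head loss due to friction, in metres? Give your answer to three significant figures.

V = 4Q/(πD²) = 4·0.498/(π·0.498²) = 2.557 m/s
Re = VD/ν = 2.557·0.498/1.59×10^-6 = 8.01×10^5 → turbulent
ε/D = 0.13/498 = 2.61×10^-4
Swamee-Jain: f = 0.01557
h_f = f(L/D)V²/(2g) = 0.01557·(662/0.498)·2.557²/(2·9.81) = 6.897 m

h_f ≈ 6.90 m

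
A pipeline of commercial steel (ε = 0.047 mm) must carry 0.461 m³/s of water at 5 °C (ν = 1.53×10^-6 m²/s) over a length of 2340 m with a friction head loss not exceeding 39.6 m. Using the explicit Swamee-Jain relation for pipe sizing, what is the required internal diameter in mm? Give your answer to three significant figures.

D ≈ 432 mm

Swamee-Jain (Type III): D = 0.66·[ε^1.25·(LQ²/(gh_f))^4.75 + ν·Q^9.4·(L/(gh_f))^5.2]^0.04
LQ²/(gh_f) = 1.280; L/(gh_f) = 6.024
Term 1 = ε^1.25·(…)^4.75 = 1.26×10^-5; Term 2 = ν·Q^9.4·(…)^5.2 = 1.20×10^-5
D = 0.66·(1.26×10^-5 + 1.20×10^-5)^0.04 = 0.4317 m = 432 mm
Check: V = 3.15 m/s, Re = 8.89×10^5, f = 0.01377, h_f = 37.7 m ≈ 39.6 m ✓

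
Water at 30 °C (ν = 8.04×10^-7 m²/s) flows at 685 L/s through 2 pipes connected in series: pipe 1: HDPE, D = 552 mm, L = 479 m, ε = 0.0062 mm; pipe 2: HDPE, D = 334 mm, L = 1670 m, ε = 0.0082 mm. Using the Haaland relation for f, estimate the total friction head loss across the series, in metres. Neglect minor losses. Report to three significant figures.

H ≈ 168 m

Pipe 1: V = 2.862 m/s, Re = 1.97×10^6, ε/D = 1.12×10^-5, f = 0.01070, h_1 = f(L/D)V²/2g = 3.878 m
Pipe 2: V = 7.818 m/s, Re = 3.25×10^6, ε/D = 2.46×10^-5, f = 0.01055, h_2 = f(L/D)V²/2g = 164.4 m
Series → Q common, losses add: H = Σh = 168.3 m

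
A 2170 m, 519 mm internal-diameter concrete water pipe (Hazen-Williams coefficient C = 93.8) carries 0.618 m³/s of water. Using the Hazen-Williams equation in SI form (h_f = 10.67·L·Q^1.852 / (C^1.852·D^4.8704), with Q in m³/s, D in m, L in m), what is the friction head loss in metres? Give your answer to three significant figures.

h_f ≈ 51.6 m

h_f = 10.67·2170·0.618^1.852 / (93.8^1.852·0.519^4.8704) = 51.55 m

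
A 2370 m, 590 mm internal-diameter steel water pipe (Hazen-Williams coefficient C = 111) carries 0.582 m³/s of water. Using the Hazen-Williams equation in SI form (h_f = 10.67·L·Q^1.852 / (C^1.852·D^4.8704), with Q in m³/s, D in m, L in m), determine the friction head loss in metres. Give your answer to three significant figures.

h_f ≈ 19.8 m

h_f = 10.67·2370·0.582^1.852 / (111^1.852·0.590^4.8704) = 19.75 m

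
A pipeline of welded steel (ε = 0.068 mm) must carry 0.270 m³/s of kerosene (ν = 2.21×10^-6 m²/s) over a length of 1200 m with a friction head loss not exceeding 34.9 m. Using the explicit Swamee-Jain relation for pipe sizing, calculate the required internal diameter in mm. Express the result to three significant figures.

D ≈ 322 mm

Swamee-Jain (Type III): D = 0.66·[ε^1.25·(LQ²/(gh_f))^4.75 + ν·Q^9.4·(L/(gh_f))^5.2]^0.04
LQ²/(gh_f) = 0.2555; L/(gh_f) = 3.505
Term 1 = ε^1.25·(…)^4.75 = 9.46×10^-9; Term 2 = ν·Q^9.4·(…)^5.2 = 6.79×10^-9
D = 0.66·(9.46×10^-9 + 6.79×10^-9)^0.04 = 0.3221 m = 322 mm
Check: V = 3.31 m/s, Re = 4.83×10^5, f = 0.01566, h_f = 32.7 m ≈ 34.9 m ✓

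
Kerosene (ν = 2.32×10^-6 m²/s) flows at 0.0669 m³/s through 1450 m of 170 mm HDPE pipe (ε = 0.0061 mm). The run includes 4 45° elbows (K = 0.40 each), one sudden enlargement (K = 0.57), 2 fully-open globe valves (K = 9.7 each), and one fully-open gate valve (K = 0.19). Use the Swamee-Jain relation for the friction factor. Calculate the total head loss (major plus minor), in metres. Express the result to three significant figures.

H_L ≈ 68.7 m

V = 4Q/(πD²) = 2.947 m/s; V²/2g = 0.4428 m
Re = 2.16×10^5, ε/D = 3.59×10^-5 → f = 0.01564 (Swamee-Jain)
Major: h_f = f(L/D)·V²/2g = 0.01564·8529·0.4428 = 59.07 m
Minor: ΣK = 21.8; h_m = ΣK·V²/2g = 9.635 m
Total H_L = 59.07 + 9.635 = 68.70 m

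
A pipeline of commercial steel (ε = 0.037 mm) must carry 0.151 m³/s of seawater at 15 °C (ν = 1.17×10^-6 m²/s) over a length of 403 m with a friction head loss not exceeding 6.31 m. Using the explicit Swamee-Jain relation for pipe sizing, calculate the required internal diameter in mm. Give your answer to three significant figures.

D ≈ 284 mm

Swamee-Jain (Type III): D = 0.66·[ε^1.25·(LQ²/(gh_f))^4.75 + ν·Q^9.4·(L/(gh_f))^5.2]^0.04
LQ²/(gh_f) = 0.1484; L/(gh_f) = 6.510
Term 1 = ε^1.25·(…)^4.75 = 3.35×10^-10; Term 2 = ν·Q^9.4·(…)^5.2 = 3.81×10^-10
D = 0.66·(3.35×10^-10 + 3.81×10^-10)^0.04 = 0.2843 m = 284 mm
Check: V = 2.38 m/s, Re = 5.78×10^5, f = 0.01459, h_f = 5.97 m ≈ 6.31 m ✓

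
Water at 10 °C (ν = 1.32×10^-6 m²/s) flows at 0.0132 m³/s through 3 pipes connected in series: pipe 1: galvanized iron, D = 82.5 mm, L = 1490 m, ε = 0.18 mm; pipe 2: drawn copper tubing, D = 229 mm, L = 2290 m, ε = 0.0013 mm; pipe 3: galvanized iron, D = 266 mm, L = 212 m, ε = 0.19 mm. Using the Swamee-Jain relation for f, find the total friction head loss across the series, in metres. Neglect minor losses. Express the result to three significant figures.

H ≈ 143 m

Pipe 1: V = 2.469 m/s, Re = 1.54×10^5, ε/D = 0.00218, f = 0.02524, h_1 = f(L/D)V²/2g = 141.7 m
Pipe 2: V = 0.3205 m/s, Re = 5.56×10^4, ε/D = 5.68×10^-6, f = 0.02030, h_2 = f(L/D)V²/2g = 1.063 m
Pipe 3: V = 0.2375 m/s, Re = 4.79×10^4, ε/D = 7.14×10^-4, f = 0.02348, h_3 = f(L/D)V²/2g = 0.05380 m
Series → Q common, losses add: H = Σh = 142.8 m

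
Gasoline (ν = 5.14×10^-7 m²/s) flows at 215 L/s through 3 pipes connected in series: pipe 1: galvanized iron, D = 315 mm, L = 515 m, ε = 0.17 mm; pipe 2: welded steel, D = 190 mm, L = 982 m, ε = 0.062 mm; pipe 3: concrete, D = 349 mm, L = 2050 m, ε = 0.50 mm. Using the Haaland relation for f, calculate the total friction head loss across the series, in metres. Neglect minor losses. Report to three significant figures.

H ≈ 278 m

Pipe 1: V = 2.759 m/s, Re = 1.69×10^6, ε/D = 5.40×10^-4, f = 0.01727, h_1 = f(L/D)V²/2g = 10.96 m
Pipe 2: V = 7.583 m/s, Re = 2.80×10^6, ε/D = 3.26×10^-4, f = 0.01546, h_2 = f(L/D)V²/2g = 234.2 m
Pipe 3: V = 2.247 m/s, Re = 1.53×10^6, ε/D = 0.00143, f = 0.02165, h_3 = f(L/D)V²/2g = 32.74 m
Series → Q common, losses add: H = Σh = 277.9 m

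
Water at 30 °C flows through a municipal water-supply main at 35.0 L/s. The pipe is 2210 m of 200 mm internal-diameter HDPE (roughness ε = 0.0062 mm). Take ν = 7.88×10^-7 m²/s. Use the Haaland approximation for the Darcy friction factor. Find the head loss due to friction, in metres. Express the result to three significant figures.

h_f ≈ 10.3 m

V = 4Q/(πD²) = 4·0.0350/(π·0.200²) = 1.114 m/s
Re = VD/ν = 1.114·0.200/7.88×10^-7 = 2.83×10^5 → turbulent
ε/D = 0.0062/200 = 3.10×10^-5
Haaland: f = 0.01476
h_f = f(L/D)V²/(2g) = 0.01476·(2210/0.200)·1.114²/(2·9.81) = 10.32 m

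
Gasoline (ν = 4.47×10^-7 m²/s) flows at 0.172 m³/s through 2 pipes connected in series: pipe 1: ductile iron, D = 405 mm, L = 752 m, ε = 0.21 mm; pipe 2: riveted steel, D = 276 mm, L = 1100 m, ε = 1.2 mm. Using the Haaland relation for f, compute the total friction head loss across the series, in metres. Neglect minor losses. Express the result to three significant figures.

Pipe 1: V = 1.335 m/s, Re = 1.21×10^6, ε/D = 5.19×10^-4, f = 0.01723, h_1 = f(L/D)V²/2g = 2.906 m
Pipe 2: V = 2.875 m/s, Re = 1.78×10^6, ε/D = 0.00435, f = 0.02923, h_2 = f(L/D)V²/2g = 49.08 m
Series → Q common, losses add: H = Σh = 51.99 m

H ≈ 52.0 m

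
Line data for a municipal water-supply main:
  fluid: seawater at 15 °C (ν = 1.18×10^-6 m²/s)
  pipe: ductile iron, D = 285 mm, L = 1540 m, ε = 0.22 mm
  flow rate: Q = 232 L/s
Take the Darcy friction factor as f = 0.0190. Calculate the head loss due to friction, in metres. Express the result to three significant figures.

h_f ≈ 69.2 m

V = 4Q/(πD²) = 4·0.232/(π·0.285²) = 3.637 m/s
h_f = f(L/D)V²/(2g) = 0.01900·(1540/0.285)·3.637²/(2·9.81) = 69.21 m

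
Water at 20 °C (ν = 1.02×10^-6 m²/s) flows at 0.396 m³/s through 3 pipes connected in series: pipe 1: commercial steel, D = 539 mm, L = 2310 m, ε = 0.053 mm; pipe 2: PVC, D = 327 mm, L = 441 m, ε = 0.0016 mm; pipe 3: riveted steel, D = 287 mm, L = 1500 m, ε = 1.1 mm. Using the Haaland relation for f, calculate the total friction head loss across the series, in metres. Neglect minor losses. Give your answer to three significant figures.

Pipe 1: V = 1.736 m/s, Re = 9.17×10^5, ε/D = 9.83×10^-5, f = 0.01340, h_1 = f(L/D)V²/2g = 8.815 m
Pipe 2: V = 4.715 m/s, Re = 1.51×10^6, ε/D = 4.89×10^-6, f = 0.01093, h_2 = f(L/D)V²/2g = 16.71 m
Pipe 3: V = 6.121 m/s, Re = 1.72×10^6, ε/D = 0.00383, f = 0.02818, h_3 = f(L/D)V²/2g = 281.3 m
Series → Q common, losses add: H = Σh = 306.8 m

H ≈ 307 m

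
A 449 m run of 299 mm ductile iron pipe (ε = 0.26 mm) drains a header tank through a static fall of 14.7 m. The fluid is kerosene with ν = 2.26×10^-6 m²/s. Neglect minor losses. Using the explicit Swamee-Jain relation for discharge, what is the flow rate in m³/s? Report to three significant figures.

Q ≈ 0.219 m³/s

Swamee-Jain (Type II): Q = -0.965·√(gD⁵h_f/L)·ln[ε/(3.7D) + √(3.17ν²L/(gD³h_f))]
√(gD⁵h_f/L) = √(9.81·0.299⁵·14.7/449) = 0.02770
ε/(3.7D) = 2.35×10^-4; √(3.17ν²L/(gD³h_f)) = 4.34×10^-5
Q = -0.965·0.02770·ln(2.784×10^-4) = 0.2189 m³/s
Check: V = 3.12 m/s, Re = 4.12×10^5, f = 0.01990, h_f = 14.8 m ≈ 14.7 m ✓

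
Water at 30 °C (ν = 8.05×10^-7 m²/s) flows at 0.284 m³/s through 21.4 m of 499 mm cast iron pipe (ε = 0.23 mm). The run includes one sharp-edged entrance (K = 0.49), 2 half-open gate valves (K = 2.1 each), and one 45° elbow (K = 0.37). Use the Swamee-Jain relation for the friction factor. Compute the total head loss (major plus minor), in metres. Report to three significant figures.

V = 4Q/(πD²) = 1.452 m/s; V²/2g = 0.1075 m
Re = 9.00×10^5, ε/D = 4.61×10^-4 → f = 0.01709 (Swamee-Jain)
Major: h_f = f(L/D)·V²/2g = 0.01709·42.89·0.1075 = 0.07878 m
Minor: ΣK = 5.06; h_m = ΣK·V²/2g = 0.5439 m
Total H_L = 0.07878 + 0.5439 = 0.6227 m

H_L ≈ 0.623 m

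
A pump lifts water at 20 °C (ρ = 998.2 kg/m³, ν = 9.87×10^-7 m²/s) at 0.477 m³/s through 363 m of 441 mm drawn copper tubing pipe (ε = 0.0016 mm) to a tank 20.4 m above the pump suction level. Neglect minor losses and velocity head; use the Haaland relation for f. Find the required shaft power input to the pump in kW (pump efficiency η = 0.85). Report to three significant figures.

V = 4Q/(πD²) = 3.123 m/s; Re = 1.40×10^6; ε/D = 3.63×10^-6; f = 0.01104
h_f = f(L/D)V²/2g = 4.517 m
Total head H = z + h_f = 20.4 + 4.517 = 24.92 m
P_hyd = ρgQH = 998.2·9.81·0.477·24.92 = 116.4 kW
P_shaft = P_hyd/η = 116.4/0.85 = 136.9 kW

P_shaft ≈ 137 kW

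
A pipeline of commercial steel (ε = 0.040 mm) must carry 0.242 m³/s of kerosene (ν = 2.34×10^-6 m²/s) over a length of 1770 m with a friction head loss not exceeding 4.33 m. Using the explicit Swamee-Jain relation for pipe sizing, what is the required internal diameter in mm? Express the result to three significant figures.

Swamee-Jain (Type III): D = 0.66·[ε^1.25·(LQ²/(gh_f))^4.75 + ν·Q^9.4·(L/(gh_f))^5.2]^0.04
LQ²/(gh_f) = 2.440; L/(gh_f) = 41.67
Term 1 = ε^1.25·(…)^4.75 = 2.20×10^-4; Term 2 = ν·Q^9.4·(…)^5.2 = 0.00100
D = 0.66·(2.20×10^-4 + 0.00100)^0.04 = 0.5047 m = 505 mm
Check: V = 1.21 m/s, Re = 2.61×10^5, f = 0.01556, h_f = 4.07 m ≈ 4.33 m ✓

D ≈ 505 mm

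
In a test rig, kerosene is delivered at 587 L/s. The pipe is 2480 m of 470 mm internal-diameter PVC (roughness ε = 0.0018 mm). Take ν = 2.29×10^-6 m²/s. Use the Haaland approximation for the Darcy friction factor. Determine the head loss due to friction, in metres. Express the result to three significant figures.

h_f ≈ 38.1 m

V = 4Q/(πD²) = 4·0.587/(π·0.470²) = 3.383 m/s
Re = VD/ν = 3.383·0.470/2.29×10^-6 = 6.94×10^5 → turbulent
ε/D = 0.0018/470 = 3.83×10^-6
Haaland: f = 0.01238
h_f = f(L/D)V²/(2g) = 0.01238·(2480/0.470)·3.383²/(2·9.81) = 38.12 m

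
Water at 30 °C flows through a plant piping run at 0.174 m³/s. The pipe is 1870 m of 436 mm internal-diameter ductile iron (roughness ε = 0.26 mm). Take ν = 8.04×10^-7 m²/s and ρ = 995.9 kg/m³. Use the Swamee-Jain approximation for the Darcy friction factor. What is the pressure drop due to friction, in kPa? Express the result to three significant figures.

Δp ≈ 52.7 kPa

V = 4Q/(πD²) = 4·0.174/(π·0.436²) = 1.165 m/s
Re = VD/ν = 1.165·0.436/8.04×10^-7 = 6.32×10^5 → turbulent
ε/D = 0.26/436 = 5.96×10^-4
Swamee-Jain: f = 0.01818
h_f = f(L/D)V²/(2g) = 0.01818·(1870/0.436)·1.165²/(2·9.81) = 5.398 m
Δp = ρg·h_f = 995.9·9.81·5.398 = 52.73 kPa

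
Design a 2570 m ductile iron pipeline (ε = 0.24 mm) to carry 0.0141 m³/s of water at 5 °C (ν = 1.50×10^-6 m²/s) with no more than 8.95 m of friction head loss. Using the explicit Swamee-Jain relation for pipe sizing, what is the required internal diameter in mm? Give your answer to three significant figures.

D ≈ 166 mm

Swamee-Jain (Type III): D = 0.66·[ε^1.25·(LQ²/(gh_f))^4.75 + ν·Q^9.4·(L/(gh_f))^5.2]^0.04
LQ²/(gh_f) = 0.005819; L/(gh_f) = 29.27
Term 1 = ε^1.25·(…)^4.75 = 7.22×10^-16; Term 2 = ν·Q^9.4·(…)^5.2 = 2.54×10^-16
D = 0.66·(7.22×10^-16 + 2.54×10^-16)^0.04 = 0.1656 m = 166 mm
Check: V = 0.654 m/s, Re = 7.23×10^4, f = 0.02445, h_f = 8.28 m ≈ 8.95 m ✓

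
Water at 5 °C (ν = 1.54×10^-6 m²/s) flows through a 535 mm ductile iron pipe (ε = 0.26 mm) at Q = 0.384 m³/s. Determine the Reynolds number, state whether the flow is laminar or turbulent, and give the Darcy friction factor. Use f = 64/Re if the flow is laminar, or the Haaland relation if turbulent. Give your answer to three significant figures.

Re ≈ 5.93×10^5; turbulent; f ≈ 0.0174

V = 4Q/(πD²) = 1.708 m/s
Re = VD/ν = 1.708·0.535/1.54×10^-6 = 5.93×10^5
Re > 4000 → turbulent; ε/D = 4.86×10^-4
Haaland: f = 0.01736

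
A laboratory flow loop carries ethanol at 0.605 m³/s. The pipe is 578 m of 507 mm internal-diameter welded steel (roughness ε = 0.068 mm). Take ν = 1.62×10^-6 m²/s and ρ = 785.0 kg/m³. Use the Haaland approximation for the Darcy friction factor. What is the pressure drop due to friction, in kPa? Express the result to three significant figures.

V = 4Q/(πD²) = 4·0.605/(π·0.507²) = 2.997 m/s
Re = VD/ν = 2.997·0.507/1.62×10^-6 = 9.38×10^5 → turbulent
ε/D = 0.068/507 = 1.34×10^-4
Haaland: f = 0.01386
h_f = f(L/D)V²/(2g) = 0.01386·(578/0.507)·2.997²/(2·9.81) = 7.234 m
Δp = ρg·h_f = 785.0·9.81·7.234 = 55.71 kPa

Δp ≈ 55.7 kPa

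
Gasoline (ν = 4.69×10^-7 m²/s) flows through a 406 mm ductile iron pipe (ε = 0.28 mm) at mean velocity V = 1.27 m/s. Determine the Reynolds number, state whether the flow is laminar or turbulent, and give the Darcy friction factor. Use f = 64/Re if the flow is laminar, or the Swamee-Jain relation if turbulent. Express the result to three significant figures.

Re = VD/ν = 1.270·0.406/4.69×10^-7 = 1.10×10^6
Re > 4000 → turbulent; ε/D = 6.90×10^-4
Swamee-Jain: f = 0.01843

Re ≈ 1.10×10^6; turbulent; f ≈ 0.0184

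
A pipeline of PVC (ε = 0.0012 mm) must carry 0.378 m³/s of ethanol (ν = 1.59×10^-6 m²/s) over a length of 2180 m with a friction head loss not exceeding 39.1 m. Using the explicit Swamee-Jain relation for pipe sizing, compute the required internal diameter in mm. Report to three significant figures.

D ≈ 385 mm

Swamee-Jain (Type III): D = 0.66·[ε^1.25·(LQ²/(gh_f))^4.75 + ν·Q^9.4·(L/(gh_f))^5.2]^0.04
LQ²/(gh_f) = 0.8121; L/(gh_f) = 5.683
Term 1 = ε^1.25·(…)^4.75 = 1.48×10^-8; Term 2 = ν·Q^9.4·(…)^5.2 = 1.42×10^-6
D = 0.66·(1.48×10^-8 + 1.42×10^-6)^0.04 = 0.3854 m = 385 mm
Check: V = 3.24 m/s, Re = 7.85×10^5, f = 0.01216, h_f = 36.8 m ≈ 39.1 m ✓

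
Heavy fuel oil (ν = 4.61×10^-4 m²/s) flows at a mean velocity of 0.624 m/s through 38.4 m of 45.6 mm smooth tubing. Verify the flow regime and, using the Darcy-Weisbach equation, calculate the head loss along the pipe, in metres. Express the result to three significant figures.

h_f ≈ 17.3 m

Re = VD/ν = 0.624·0.04560/4.61×10^-4 = 61.7 → laminar (Re < 2300)
f = 64/Re = 1.037
h_f = f(L/D)V²/(2g) = 1.037·(38.4/0.04560)·0.624²/(2·9.81) = 17.33 m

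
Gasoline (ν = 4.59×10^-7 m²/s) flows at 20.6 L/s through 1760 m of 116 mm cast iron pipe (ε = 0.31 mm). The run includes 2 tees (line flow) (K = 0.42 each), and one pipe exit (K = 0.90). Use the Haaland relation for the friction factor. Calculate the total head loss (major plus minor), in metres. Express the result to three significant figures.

H_L ≈ 75.7 m

V = 4Q/(πD²) = 1.949 m/s; V²/2g = 0.1937 m
Re = 4.93×10^5, ε/D = 0.00267 → f = 0.02565 (Haaland)
Major: h_f = f(L/D)·V²/2g = 0.02565·15172·0.1937 = 75.38 m
Minor: ΣK = 1.74; h_m = ΣK·V²/2g = 0.3370 m
Total H_L = 75.38 + 0.3370 = 75.71 m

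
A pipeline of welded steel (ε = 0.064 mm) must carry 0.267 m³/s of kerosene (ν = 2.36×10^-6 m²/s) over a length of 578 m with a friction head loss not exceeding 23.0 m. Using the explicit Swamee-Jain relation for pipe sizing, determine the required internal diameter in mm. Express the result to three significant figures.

Swamee-Jain (Type III): D = 0.66·[ε^1.25·(LQ²/(gh_f))^4.75 + ν·Q^9.4·(L/(gh_f))^5.2]^0.04
LQ²/(gh_f) = 0.1826; L/(gh_f) = 2.562
Term 1 = ε^1.25·(…)^4.75 = 1.78×10^-9; Term 2 = ν·Q^9.4·(…)^5.2 = 1.28×10^-9
D = 0.66·(1.78×10^-9 + 1.28×10^-9)^0.04 = 0.3013 m = 301 mm
Check: V = 3.75 m/s, Re = 4.78×10^5, f = 0.01569, h_f = 21.5 m ≈ 23.0 m ✓

D ≈ 301 mm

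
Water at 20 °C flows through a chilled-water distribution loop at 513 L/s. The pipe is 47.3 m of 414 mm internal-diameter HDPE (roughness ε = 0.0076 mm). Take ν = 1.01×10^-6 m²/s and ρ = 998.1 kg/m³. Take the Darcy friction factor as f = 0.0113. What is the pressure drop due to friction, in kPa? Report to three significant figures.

V = 4Q/(πD²) = 4·0.513/(π·0.414²) = 3.811 m/s
h_f = f(L/D)V²/(2g) = 0.01130·(47.3/0.414)·3.811²/(2·9.81) = 0.9556 m
Δp = ρg·h_f = 998.1·9.81·0.9556 = 9.357 kPa

Δp ≈ 9.36 kPa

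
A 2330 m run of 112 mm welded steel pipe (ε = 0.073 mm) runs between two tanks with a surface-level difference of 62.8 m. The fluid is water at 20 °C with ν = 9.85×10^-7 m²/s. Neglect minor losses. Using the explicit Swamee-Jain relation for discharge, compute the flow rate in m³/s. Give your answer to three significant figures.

Swamee-Jain (Type II): Q = -0.965·√(gD⁵h_f/L)·ln[ε/(3.7D) + √(3.17ν²L/(gD³h_f))]
√(gD⁵h_f/L) = √(9.81·0.112⁵·62.8/2330) = 0.002159
ε/(3.7D) = 1.76×10^-4; √(3.17ν²L/(gD³h_f)) = 9.10×10^-5
Q = -0.965·0.002159·ln(2.672×10^-4) = 0.01714 m³/s
Check: V = 1.74 m/s, Re = 1.98×10^5, f = 0.01971, h_f = 63.2 m ≈ 62.8 m ✓

Q ≈ 0.0171 m³/s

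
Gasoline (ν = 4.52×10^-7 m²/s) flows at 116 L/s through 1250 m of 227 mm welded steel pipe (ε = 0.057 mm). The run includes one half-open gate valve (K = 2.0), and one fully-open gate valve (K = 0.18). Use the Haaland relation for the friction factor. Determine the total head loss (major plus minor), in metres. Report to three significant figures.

H_L ≈ 35.3 m

V = 4Q/(πD²) = 2.866 m/s; V²/2g = 0.4187 m
Re = 1.44×10^6, ε/D = 2.51×10^-4 → f = 0.01493 (Haaland)
Major: h_f = f(L/D)·V²/2g = 0.01493·5507·0.4187 = 34.43 m
Minor: ΣK = 2.18; h_m = ΣK·V²/2g = 0.9128 m
Total H_L = 34.43 + 0.9128 = 35.34 m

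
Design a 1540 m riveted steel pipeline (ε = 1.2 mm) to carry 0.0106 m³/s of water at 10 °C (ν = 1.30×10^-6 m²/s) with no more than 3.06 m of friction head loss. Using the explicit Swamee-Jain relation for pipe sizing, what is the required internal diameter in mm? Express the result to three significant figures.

Swamee-Jain (Type III): D = 0.66·[ε^1.25·(LQ²/(gh_f))^4.75 + ν·Q^9.4·(L/(gh_f))^5.2]^0.04
LQ²/(gh_f) = 0.005764; L/(gh_f) = 51.30
Term 1 = ε^1.25·(…)^4.75 = 5.16×10^-15; Term 2 = ν·Q^9.4·(…)^5.2 = 2.78×10^-16
D = 0.66·(5.16×10^-15 + 2.78×10^-16)^0.04 = 0.1774 m = 177 mm
Check: V = 0.429 m/s, Re = 5.85×10^4, f = 0.03498, h_f = 2.85 m ≈ 3.06 m ✓

D ≈ 177 mm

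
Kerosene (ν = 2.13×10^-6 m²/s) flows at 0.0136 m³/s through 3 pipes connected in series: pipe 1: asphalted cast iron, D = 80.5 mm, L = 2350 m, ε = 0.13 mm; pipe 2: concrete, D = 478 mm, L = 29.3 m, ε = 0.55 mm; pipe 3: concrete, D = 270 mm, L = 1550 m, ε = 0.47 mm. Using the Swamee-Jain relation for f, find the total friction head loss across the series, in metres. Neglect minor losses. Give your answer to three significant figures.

H ≈ 258 m

Pipe 1: V = 2.672 m/s, Re = 1.01×10^5, ε/D = 0.00161, f = 0.02426, h_1 = f(L/D)V²/2g = 257.7 m
Pipe 2: V = 0.07579 m/s, Re = 1.70×10^4, ε/D = 0.00115, f = 0.02934, h_2 = f(L/D)V²/2g = 5.265×10^-4 m
Pipe 3: V = 0.2375 m/s, Re = 3.01×10^4, ε/D = 0.00174, f = 0.02782, h_3 = f(L/D)V²/2g = 0.4593 m
Series → Q common, losses add: H = Σh = 258.2 m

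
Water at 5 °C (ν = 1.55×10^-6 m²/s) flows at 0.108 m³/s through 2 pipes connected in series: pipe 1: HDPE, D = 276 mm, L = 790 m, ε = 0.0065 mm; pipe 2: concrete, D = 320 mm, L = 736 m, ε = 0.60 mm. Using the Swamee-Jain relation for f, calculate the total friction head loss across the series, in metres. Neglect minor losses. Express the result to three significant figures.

Pipe 1: V = 1.805 m/s, Re = 3.21×10^5, ε/D = 2.36×10^-5, f = 0.01447, h_1 = f(L/D)V²/2g = 6.881 m
Pipe 2: V = 1.343 m/s, Re = 2.77×10^5, ε/D = 0.00187, f = 0.02386, h_2 = f(L/D)V²/2g = 5.043 m
Series → Q common, losses add: H = Σh = 11.92 m

H ≈ 11.9 m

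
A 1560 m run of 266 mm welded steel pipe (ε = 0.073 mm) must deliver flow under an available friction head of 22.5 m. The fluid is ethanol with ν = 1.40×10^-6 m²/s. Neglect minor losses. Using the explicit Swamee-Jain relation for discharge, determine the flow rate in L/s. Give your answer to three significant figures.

Q ≈ 119 L/s

Swamee-Jain (Type II): Q = -0.965·√(gD⁵h_f/L)·ln[ε/(3.7D) + √(3.17ν²L/(gD³h_f))]
√(gD⁵h_f/L) = √(9.81·0.266⁵·22.5/1560) = 0.01373
ε/(3.7D) = 7.42×10^-5; √(3.17ν²L/(gD³h_f)) = 4.83×10^-5
Q = -0.965·0.01373·ln(1.225×10^-4) = 0.1193 m³/s
Check: V = 2.15 m/s, Re = 4.08×10^5, f = 0.01642, h_f = 22.6 m ≈ 22.5 m ✓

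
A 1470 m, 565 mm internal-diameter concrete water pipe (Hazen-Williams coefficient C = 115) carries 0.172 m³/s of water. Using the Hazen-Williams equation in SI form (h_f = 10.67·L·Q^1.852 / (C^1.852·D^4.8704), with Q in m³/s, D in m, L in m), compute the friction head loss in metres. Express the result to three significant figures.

h_f ≈ 1.48 m

h_f = 10.67·1470·0.172^1.852 / (115^1.852·0.565^4.8704) = 1.482 m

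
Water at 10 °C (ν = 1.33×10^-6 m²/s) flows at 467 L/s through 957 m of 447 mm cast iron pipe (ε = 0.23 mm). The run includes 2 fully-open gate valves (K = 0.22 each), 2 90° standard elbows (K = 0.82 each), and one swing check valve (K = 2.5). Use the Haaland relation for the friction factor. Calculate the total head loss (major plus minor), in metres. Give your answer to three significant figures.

V = 4Q/(πD²) = 2.976 m/s; V²/2g = 0.4514 m
Re = 1.00×10^6, ε/D = 5.15×10^-4 → f = 0.01727 (Haaland)
Major: h_f = f(L/D)·V²/2g = 0.01727·2141·0.4514 = 16.69 m
Minor: ΣK = 4.58; h_m = ΣK·V²/2g = 2.067 m
Total H_L = 16.69 + 2.067 = 18.76 m

H_L ≈ 18.8 m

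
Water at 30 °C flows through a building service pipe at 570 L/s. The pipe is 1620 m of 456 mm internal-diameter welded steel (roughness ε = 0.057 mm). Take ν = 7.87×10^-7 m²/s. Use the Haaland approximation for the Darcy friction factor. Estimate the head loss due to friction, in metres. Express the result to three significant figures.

V = 4Q/(πD²) = 4·0.570/(π·0.456²) = 3.490 m/s
Re = VD/ν = 3.490·0.456/7.87×10^-7 = 2.02×10^6 → turbulent
ε/D = 0.057/456 = 1.25×10^-4
Haaland: f = 0.01315
h_f = f(L/D)V²/(2g) = 0.01315·(1620/0.456)·3.490²/(2·9.81) = 29.01 m

h_f ≈ 29.0 m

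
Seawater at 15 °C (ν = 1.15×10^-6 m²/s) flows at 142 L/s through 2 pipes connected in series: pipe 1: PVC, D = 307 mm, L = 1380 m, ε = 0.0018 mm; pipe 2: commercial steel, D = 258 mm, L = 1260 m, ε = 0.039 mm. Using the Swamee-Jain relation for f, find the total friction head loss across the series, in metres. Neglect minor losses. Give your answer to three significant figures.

Pipe 1: V = 1.918 m/s, Re = 5.12×10^5, ε/D = 5.86×10^-6, f = 0.01313, h_1 = f(L/D)V²/2g = 11.07 m
Pipe 2: V = 2.716 m/s, Re = 6.09×10^5, ε/D = 1.51×10^-4, f = 0.01476, h_2 = f(L/D)V²/2g = 27.10 m
Series → Q common, losses add: H = Σh = 38.17 m

H ≈ 38.2 m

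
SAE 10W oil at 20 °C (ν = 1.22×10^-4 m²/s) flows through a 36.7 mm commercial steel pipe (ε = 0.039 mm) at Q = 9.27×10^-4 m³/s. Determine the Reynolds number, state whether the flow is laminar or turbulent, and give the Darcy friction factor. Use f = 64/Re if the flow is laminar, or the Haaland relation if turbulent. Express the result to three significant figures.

Re ≈ 264; laminar; f = 64/Re ≈ 0.243

V = 4Q/(πD²) = 0.8763 m/s
Re = VD/ν = 0.8763·0.0367/1.22×10^-4 = 264
Re < 2300 → laminar → f = 64/Re = 0.2428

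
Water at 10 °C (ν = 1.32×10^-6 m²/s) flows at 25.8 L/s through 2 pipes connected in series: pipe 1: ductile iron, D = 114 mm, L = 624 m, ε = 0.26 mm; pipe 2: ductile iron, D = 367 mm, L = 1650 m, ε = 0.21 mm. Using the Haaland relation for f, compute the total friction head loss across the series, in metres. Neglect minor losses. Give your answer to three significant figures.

H ≈ 44.8 m

Pipe 1: V = 2.528 m/s, Re = 2.18×10^5, ε/D = 0.00228, f = 0.02497, h_1 = f(L/D)V²/2g = 44.51 m
Pipe 2: V = 0.2439 m/s, Re = 6.78×10^4, ε/D = 5.72×10^-4, f = 0.02144, h_2 = f(L/D)V²/2g = 0.2923 m
Series → Q common, losses add: H = Σh = 44.80 m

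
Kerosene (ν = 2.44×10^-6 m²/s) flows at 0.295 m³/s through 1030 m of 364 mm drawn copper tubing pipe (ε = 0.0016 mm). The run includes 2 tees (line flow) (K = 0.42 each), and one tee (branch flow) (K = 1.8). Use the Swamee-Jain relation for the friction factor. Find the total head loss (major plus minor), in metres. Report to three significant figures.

V = 4Q/(πD²) = 2.835 m/s; V²/2g = 0.4096 m
Re = 4.23×10^5, ε/D = 4.40×10^-6 → f = 0.01356 (Swamee-Jain)
Major: h_f = f(L/D)·V²/2g = 0.01356·2830·0.4096 = 15.71 m
Minor: ΣK = 2.64; h_m = ΣK·V²/2g = 1.081 m
Total H_L = 15.71 + 1.081 = 16.79 m

H_L ≈ 16.8 m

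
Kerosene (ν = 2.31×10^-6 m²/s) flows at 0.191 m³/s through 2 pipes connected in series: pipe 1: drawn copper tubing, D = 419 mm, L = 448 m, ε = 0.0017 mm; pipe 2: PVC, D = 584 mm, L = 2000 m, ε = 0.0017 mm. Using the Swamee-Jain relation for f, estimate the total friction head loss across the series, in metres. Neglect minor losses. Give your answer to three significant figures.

H ≈ 2.97 m

Pipe 1: V = 1.385 m/s, Re = 2.51×10^5, ε/D = 4.06×10^-6, f = 0.01491, h_1 = f(L/D)V²/2g = 1.559 m
Pipe 2: V = 0.7130 m/s, Re = 1.80×10^5, ε/D = 2.91×10^-6, f = 0.01588, h_2 = f(L/D)V²/2g = 1.409 m
Series → Q common, losses add: H = Σh = 2.968 m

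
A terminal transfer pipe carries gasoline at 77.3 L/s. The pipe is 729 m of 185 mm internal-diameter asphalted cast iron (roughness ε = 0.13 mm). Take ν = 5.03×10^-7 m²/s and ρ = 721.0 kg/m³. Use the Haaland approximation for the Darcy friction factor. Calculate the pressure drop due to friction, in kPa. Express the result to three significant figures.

V = 4Q/(πD²) = 4·0.0773/(π·0.185²) = 2.876 m/s
Re = VD/ν = 2.876·0.185/5.03×10^-7 = 1.06×10^6 → turbulent
ε/D = 0.13/185 = 7.03×10^-4
Haaland: f = 0.01841
h_f = f(L/D)V²/(2g) = 0.01841·(729/0.185)·2.876²/(2·9.81) = 30.58 m
Δp = ρg·h_f = 721.0·9.81·30.58 = 216.3 kPa

Δp ≈ 216 kPa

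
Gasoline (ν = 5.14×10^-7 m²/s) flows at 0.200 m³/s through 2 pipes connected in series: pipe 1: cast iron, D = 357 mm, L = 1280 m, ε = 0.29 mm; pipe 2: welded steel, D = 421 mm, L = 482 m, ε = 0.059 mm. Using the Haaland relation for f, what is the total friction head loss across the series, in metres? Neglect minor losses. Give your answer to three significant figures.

Pipe 1: V = 1.998 m/s, Re = 1.39×10^6, ε/D = 8.12×10^-4, f = 0.01894, h_1 = f(L/D)V²/2g = 13.82 m
Pipe 2: V = 1.437 m/s, Re = 1.18×10^6, ε/D = 1.40×10^-4, f = 0.01374, h_2 = f(L/D)V²/2g = 1.655 m
Series → Q common, losses add: H = Σh = 15.47 m

H ≈ 15.5 m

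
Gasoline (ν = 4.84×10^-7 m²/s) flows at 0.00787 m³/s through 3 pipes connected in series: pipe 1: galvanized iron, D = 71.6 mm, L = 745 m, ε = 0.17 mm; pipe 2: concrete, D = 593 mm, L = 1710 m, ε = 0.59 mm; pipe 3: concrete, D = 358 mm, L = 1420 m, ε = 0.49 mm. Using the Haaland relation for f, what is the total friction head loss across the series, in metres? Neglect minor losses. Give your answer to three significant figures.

Pipe 1: V = 1.955 m/s, Re = 2.89×10^5, ε/D = 0.00237, f = 0.02507, h_1 = f(L/D)V²/2g = 50.79 m
Pipe 2: V = 0.02850 m/s, Re = 3.49×10^4, ε/D = 9.95×10^-4, f = 0.02500, h_2 = f(L/D)V²/2g = 0.002984 m
Pipe 3: V = 0.07818 m/s, Re = 5.78×10^4, ε/D = 0.00137, f = 0.02433, h_3 = f(L/D)V²/2g = 0.03007 m
Series → Q common, losses add: H = Σh = 50.82 m

H ≈ 50.8 m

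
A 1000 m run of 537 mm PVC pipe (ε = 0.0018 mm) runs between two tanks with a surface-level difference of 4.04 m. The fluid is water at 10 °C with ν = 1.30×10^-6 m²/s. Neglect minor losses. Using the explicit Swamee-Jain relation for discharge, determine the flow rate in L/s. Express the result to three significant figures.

Swamee-Jain (Type II): Q = -0.965·√(gD⁵h_f/L)·ln[ε/(3.7D) + √(3.17ν²L/(gD³h_f))]
√(gD⁵h_f/L) = √(9.81·0.537⁵·4.04/1000) = 0.04207
ε/(3.7D) = 9.06×10^-7; √(3.17ν²L/(gD³h_f)) = 2.95×10^-5
Q = -0.965·0.04207·ln(3.045×10^-5) = 0.4222 m³/s
Check: V = 1.86 m/s, Re = 7.70×10^5, f = 0.01221, h_f = 4.03 m ≈ 4.04 m ✓

Q ≈ 422 L/s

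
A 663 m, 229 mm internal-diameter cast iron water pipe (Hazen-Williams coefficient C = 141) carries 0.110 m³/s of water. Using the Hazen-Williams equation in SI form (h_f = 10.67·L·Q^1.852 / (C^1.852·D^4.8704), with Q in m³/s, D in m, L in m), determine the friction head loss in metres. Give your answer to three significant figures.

h_f ≈ 16.3 m

h_f = 10.67·663·0.110^1.852 / (141^1.852·0.229^4.8704) = 16.29 m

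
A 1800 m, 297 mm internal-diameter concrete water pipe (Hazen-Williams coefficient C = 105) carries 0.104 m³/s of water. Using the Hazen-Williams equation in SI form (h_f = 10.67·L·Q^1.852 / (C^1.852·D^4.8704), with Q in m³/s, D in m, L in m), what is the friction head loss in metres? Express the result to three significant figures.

h_f ≈ 19.4 m

h_f = 10.67·1800·0.104^1.852 / (105^1.852·0.297^4.8704) = 19.39 m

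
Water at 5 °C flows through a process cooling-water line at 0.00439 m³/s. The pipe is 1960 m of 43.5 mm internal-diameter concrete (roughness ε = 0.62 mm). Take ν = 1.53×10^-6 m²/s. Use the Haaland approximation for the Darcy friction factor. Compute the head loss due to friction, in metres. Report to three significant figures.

h_f ≈ 872 m

V = 4Q/(πD²) = 4·0.00439/(π·0.0435²) = 2.954 m/s
Re = VD/ν = 2.954·0.0435/1.53×10^-6 = 8.40×10^4 → turbulent
ε/D = 0.62/43.5 = 0.0143
Haaland: f = 0.04352
h_f = f(L/D)V²/(2g) = 0.04352·(1960/0.0435)·2.954²/(2·9.81) = 872.0 m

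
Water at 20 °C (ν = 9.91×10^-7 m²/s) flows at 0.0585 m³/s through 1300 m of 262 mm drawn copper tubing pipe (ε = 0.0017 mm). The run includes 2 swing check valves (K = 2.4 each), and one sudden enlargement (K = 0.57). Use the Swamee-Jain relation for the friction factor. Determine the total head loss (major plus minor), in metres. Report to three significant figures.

V = 4Q/(πD²) = 1.085 m/s; V²/2g = 0.06001 m
Re = 2.87×10^5, ε/D = 6.49×10^-6 → f = 0.01457 (Swamee-Jain)
Major: h_f = f(L/D)·V²/2g = 0.01457·4962·0.06001 = 4.338 m
Minor: ΣK = 5.37; h_m = ΣK·V²/2g = 0.3223 m
Total H_L = 4.338 + 0.3223 = 4.661 m

H_L ≈ 4.66 m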